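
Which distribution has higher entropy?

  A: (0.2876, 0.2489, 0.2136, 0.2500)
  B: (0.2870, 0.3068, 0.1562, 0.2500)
A

Both distributions are close to uniform, making this a harder comparison.

H(A) = 1.9921 bits
H(B) = 1.9582 bits

The distribution closer to uniform has higher entropy.
Answer: A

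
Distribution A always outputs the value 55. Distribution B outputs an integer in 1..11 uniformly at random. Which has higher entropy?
B

A is deterministic, so H(A) = 0. B is uniform over 11 outcomes, so H(B) = log₂(11) = 3.459 bits. Any distribution with genuine randomness has higher entropy than a deterministic one.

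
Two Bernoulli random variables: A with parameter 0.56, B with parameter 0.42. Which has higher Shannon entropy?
A

For binary distributions, entropy is maximized at p=0.5 and decreases as p moves toward 0 or 1.

H(A) = H(0.56) = 0.9896 bits
H(B) = H(0.42) = 0.9815 bits

Distribution A (p=0.56) is closer to uniform (p=0.5), so it has higher entropy.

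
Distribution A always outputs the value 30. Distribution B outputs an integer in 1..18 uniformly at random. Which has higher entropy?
B

A is deterministic, so H(A) = 0. B is uniform over 18 outcomes, so H(B) = log₂(18) = 4.170 bits. Any distribution with genuine randomness has higher entropy than a deterministic one.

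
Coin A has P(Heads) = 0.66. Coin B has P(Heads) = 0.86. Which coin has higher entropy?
A

For binary distributions, entropy is maximized at p=0.5 and decreases as p moves toward 0 or 1.

H(A) = H(0.66) = 0.9248 bits
H(B) = H(0.86) = 0.5842 bits

Distribution A (p=0.66) is closer to uniform (p=0.5), so it has higher entropy.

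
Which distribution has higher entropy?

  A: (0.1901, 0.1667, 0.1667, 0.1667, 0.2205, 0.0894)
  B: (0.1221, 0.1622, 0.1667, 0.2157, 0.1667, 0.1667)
B

Both distributions are close to uniform, making this a harder comparison.

H(A) = 2.5402 bits
H(B) = 2.5659 bits

The distribution closer to uniform has higher entropy.
Answer: B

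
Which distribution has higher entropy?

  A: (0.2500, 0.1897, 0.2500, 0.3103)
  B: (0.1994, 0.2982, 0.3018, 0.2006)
A

Both distributions are close to uniform, making this a harder comparison.

H(A) = 1.9788 bits
H(B) = 1.9709 bits

The distribution closer to uniform has higher entropy.
Answer: A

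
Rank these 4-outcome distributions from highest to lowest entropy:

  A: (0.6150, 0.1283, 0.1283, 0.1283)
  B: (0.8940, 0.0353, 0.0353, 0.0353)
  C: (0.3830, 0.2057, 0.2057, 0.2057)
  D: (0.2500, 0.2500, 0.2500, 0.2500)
D > C > A > B

Key insight: Entropy is maximized by uniform distributions and minimized by concentrated distributions.

Entropies:
  H(A) = 1.5717 bits
  H(B) = 0.6557 bits
  H(C) = 1.9381 bits
  H(D) = 2.0000 bits

Ranking: D > C > A > B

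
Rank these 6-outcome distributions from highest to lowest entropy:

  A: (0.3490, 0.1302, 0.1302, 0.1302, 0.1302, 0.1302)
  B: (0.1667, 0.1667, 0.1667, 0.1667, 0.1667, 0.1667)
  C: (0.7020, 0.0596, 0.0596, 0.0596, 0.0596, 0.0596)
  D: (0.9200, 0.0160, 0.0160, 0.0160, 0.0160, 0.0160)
B > A > C > D

Key insight: Entropy is maximized by uniform distributions and minimized by concentrated distributions.

Entropies:
  H(A) = 2.4447 bits
  H(B) = 2.5850 bits
  H(C) = 1.5708 bits
  H(D) = 0.5879 bits

Ranking: B > A > C > D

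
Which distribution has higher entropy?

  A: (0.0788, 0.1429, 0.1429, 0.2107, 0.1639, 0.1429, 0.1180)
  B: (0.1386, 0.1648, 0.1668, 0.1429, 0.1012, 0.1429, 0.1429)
B

Both distributions are close to uniform, making this a harder comparison.

H(A) = 2.7568 bits
H(B) = 2.7924 bits

The distribution closer to uniform has higher entropy.
Answer: B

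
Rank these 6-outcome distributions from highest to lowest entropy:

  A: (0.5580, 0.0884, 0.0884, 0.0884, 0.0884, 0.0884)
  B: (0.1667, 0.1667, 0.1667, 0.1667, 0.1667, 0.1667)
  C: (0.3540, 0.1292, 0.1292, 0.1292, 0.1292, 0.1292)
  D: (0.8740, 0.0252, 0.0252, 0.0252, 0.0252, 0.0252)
B > C > A > D

Key insight: Entropy is maximized by uniform distributions and minimized by concentrated distributions.

Entropies:
  H(A) = 2.0166 bits
  H(B) = 2.5850 bits
  H(C) = 2.4376 bits
  H(D) = 0.8389 bits

Ranking: B > C > A > D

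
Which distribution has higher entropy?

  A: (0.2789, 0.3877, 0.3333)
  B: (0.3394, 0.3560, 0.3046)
B

Both distributions are close to uniform, making this a harder comparison.

H(A) = 1.5721 bits
H(B) = 1.5820 bits

The distribution closer to uniform has higher entropy.
Answer: B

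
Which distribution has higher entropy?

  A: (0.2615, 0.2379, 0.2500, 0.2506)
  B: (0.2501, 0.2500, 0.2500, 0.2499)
B

Both distributions are close to uniform, making this a harder comparison.

H(A) = 1.9992 bits
H(B) = 2.0000 bits

The distribution closer to uniform has higher entropy.
Answer: B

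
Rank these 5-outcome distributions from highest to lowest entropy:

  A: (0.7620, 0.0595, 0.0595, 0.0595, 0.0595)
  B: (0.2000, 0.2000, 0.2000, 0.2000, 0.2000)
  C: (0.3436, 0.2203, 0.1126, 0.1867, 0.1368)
B > C > A

Key insight: Entropy is maximized by uniform distributions and minimized by concentrated distributions.

- Uniform distributions have maximum entropy log₂(5) = 2.3219 bits
- The more "peaked" or concentrated a distribution, the lower its entropy

Entropies:
  H(A) = 1.2677 bits
  H(B) = 2.3219 bits
  H(C) = 2.2098 bits

Ranking: B > C > A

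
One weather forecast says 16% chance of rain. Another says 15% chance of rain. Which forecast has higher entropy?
16% forecast

Treat each forecast as a Bernoulli distribution. Binary entropy is maximized at p=0.5 and falls off symmetrically toward 0 or 1. The 16% forecast is closer to 50%, so it is more uncertain. H(16%) ≈ 0.634 bits, H(15%) ≈ 0.610 bits.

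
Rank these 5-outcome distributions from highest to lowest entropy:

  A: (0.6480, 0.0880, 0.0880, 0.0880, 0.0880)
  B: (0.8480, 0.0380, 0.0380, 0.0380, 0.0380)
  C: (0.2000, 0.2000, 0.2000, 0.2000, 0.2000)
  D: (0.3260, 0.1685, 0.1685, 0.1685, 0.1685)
C > D > A > B

Key insight: Entropy is maximized by uniform distributions and minimized by concentrated distributions.

Entropies:
  H(A) = 1.6398 bits
  H(B) = 0.9188 bits
  H(C) = 2.3219 bits
  H(D) = 2.2588 bits

Ranking: C > D > A > B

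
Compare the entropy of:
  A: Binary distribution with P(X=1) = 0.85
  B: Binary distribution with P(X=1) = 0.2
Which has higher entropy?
B

For binary distributions, entropy is maximized at p=0.5 and decreases as p moves toward 0 or 1.

H(A) = H(0.85) = 0.6098 bits
H(B) = H(0.2) = 0.7219 bits

Distribution B (p=0.2) is closer to uniform (p=0.5), so it has higher entropy.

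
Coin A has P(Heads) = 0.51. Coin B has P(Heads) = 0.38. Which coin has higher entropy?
A

For binary distributions, entropy is maximized at p=0.5 and decreases as p moves toward 0 or 1.

H(A) = H(0.51) = 0.9997 bits
H(B) = H(0.38) = 0.9580 bits

Distribution A (p=0.51) is closer to uniform (p=0.5), so it has higher entropy.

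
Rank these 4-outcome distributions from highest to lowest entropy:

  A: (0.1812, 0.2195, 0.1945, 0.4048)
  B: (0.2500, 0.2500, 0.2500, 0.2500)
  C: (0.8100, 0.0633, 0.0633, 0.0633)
B > A > C

Key insight: Entropy is maximized by uniform distributions and minimized by concentrated distributions.

- Uniform distributions have maximum entropy log₂(4) = 2.0000 bits
- The more "peaked" or concentrated a distribution, the lower its entropy

Entropies:
  H(A) = 1.9143 bits
  H(B) = 2.0000 bits
  H(C) = 1.0026 bits

Ranking: B > A > C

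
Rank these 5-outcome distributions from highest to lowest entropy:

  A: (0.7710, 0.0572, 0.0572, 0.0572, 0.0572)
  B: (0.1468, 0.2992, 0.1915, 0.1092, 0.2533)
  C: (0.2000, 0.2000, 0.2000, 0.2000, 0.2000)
C > B > A

Key insight: Entropy is maximized by uniform distributions and minimized by concentrated distributions.

- Uniform distributions have maximum entropy log₂(5) = 2.3219 bits
- The more "peaked" or concentrated a distribution, the lower its entropy

Entropies:
  H(A) = 1.2343 bits
  H(B) = 2.2346 bits
  H(C) = 2.3219 bits

Ranking: C > B > A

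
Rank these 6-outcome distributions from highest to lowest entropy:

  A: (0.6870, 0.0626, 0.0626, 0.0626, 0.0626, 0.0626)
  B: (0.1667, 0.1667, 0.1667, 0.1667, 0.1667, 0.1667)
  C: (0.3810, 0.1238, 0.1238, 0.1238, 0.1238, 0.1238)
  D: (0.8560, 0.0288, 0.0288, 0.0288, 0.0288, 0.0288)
B > C > A > D

Key insight: Entropy is maximized by uniform distributions and minimized by concentrated distributions.

Entropies:
  H(A) = 1.6234 bits
  H(B) = 2.5850 bits
  H(C) = 2.3960 bits
  H(D) = 0.9290 bits

Ranking: B > C > A > D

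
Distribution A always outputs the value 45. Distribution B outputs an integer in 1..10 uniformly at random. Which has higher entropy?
B

A is deterministic, so H(A) = 0. B is uniform over 10 outcomes, so H(B) = log₂(10) = 3.322 bits. Any distribution with genuine randomness has higher entropy than a deterministic one.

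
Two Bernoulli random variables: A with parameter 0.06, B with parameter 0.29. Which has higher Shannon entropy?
B

For binary distributions, entropy is maximized at p=0.5 and decreases as p moves toward 0 or 1.

H(A) = H(0.06) = 0.3274 bits
H(B) = H(0.29) = 0.8687 bits

Distribution B (p=0.29) is closer to uniform (p=0.5), so it has higher entropy.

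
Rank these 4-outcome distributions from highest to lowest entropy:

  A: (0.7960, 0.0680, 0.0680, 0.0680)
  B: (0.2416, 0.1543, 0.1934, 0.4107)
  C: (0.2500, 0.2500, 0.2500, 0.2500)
C > B > A

Key insight: Entropy is maximized by uniform distributions and minimized by concentrated distributions.

- Uniform distributions have maximum entropy log₂(4) = 2.0000 bits
- The more "peaked" or concentrated a distribution, the lower its entropy

Entropies:
  H(A) = 1.0532 bits
  H(B) = 1.8968 bits
  H(C) = 2.0000 bits

Ranking: C > B > A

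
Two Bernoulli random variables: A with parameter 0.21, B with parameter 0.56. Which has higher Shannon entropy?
B

For binary distributions, entropy is maximized at p=0.5 and decreases as p moves toward 0 or 1.

H(A) = H(0.21) = 0.7415 bits
H(B) = H(0.56) = 0.9896 bits

Distribution B (p=0.56) is closer to uniform (p=0.5), so it has higher entropy.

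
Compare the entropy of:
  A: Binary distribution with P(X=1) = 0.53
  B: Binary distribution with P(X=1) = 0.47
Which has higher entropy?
Equal

For binary distributions, entropy is maximized at p=0.5 and decreases as p moves toward 0 or 1.

H(A) = H(0.53) = 0.9974 bits
H(B) = H(0.47) = 0.9974 bits

Both distributions are equally far from uniform (|0.53-0.5| = |0.47-0.5|), so they have the same entropy.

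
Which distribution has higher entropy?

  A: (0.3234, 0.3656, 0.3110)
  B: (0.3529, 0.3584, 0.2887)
A

Both distributions are close to uniform, making this a harder comparison.

H(A) = 1.5815 bits
H(B) = 1.5783 bits

The distribution closer to uniform has higher entropy.
Answer: A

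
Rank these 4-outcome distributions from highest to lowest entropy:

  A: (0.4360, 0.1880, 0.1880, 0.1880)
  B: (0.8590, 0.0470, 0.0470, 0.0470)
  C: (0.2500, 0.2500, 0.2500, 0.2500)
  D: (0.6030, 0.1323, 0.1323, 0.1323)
C > A > D > B

Key insight: Entropy is maximized by uniform distributions and minimized by concentrated distributions.

Entropies:
  H(A) = 1.8821 bits
  H(B) = 0.8103 bits
  H(C) = 2.0000 bits
  H(D) = 1.5984 bits

Ranking: C > A > D > B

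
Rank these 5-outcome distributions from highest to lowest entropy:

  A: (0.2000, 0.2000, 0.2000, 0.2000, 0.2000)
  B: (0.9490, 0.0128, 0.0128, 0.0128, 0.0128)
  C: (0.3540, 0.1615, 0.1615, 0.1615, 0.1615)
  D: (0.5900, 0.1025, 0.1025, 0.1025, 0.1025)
A > C > D > B

Key insight: Entropy is maximized by uniform distributions and minimized by concentrated distributions.

Entropies:
  H(A) = 2.3219 bits
  H(B) = 0.3926 bits
  H(C) = 2.2296 bits
  H(D) = 1.7965 bits

Ranking: A > C > D > B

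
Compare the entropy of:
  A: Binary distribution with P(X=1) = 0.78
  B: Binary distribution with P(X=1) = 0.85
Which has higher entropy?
A

For binary distributions, entropy is maximized at p=0.5 and decreases as p moves toward 0 or 1.

H(A) = H(0.78) = 0.7602 bits
H(B) = H(0.85) = 0.6098 bits

Distribution A (p=0.78) is closer to uniform (p=0.5), so it has higher entropy.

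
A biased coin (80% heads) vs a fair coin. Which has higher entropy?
Fair coin

The fair coin is uniform (p=0.5), maximizing binary entropy at 1 bit. The biased coin has H(0.80) ≈ 0.722 bits — its outcome is more predictable, so its entropy is lower.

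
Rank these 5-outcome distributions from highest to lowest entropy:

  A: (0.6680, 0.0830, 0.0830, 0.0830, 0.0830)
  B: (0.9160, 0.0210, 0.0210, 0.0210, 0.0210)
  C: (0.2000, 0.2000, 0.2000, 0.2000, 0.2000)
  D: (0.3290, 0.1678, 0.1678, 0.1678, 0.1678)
C > D > A > B

Key insight: Entropy is maximized by uniform distributions and minimized by concentrated distributions.

Entropies:
  H(A) = 1.5810 bits
  H(B) = 0.5841 bits
  H(C) = 2.3219 bits
  H(D) = 2.2559 bits

Ranking: C > D > A > B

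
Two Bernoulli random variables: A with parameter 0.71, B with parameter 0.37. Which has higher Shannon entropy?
B

For binary distributions, entropy is maximized at p=0.5 and decreases as p moves toward 0 or 1.

H(A) = H(0.71) = 0.8687 bits
H(B) = H(0.37) = 0.9507 bits

Distribution B (p=0.37) is closer to uniform (p=0.5), so it has higher entropy.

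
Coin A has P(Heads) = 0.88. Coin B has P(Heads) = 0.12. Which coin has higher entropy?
Equal

For binary distributions, entropy is maximized at p=0.5 and decreases as p moves toward 0 or 1.

H(A) = H(0.88) = 0.5294 bits
H(B) = H(0.12) = 0.5294 bits

Both distributions are equally far from uniform (|0.88-0.5| = |0.12-0.5|), so they have the same entropy.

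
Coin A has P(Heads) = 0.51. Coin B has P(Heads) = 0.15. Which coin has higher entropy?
A

For binary distributions, entropy is maximized at p=0.5 and decreases as p moves toward 0 or 1.

H(A) = H(0.51) = 0.9997 bits
H(B) = H(0.15) = 0.6098 bits

Distribution A (p=0.51) is closer to uniform (p=0.5), so it has higher entropy.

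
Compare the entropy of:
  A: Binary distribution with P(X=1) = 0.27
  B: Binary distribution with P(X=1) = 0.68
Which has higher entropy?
B

For binary distributions, entropy is maximized at p=0.5 and decreases as p moves toward 0 or 1.

H(A) = H(0.27) = 0.8415 bits
H(B) = H(0.68) = 0.9044 bits

Distribution B (p=0.68) is closer to uniform (p=0.5), so it has higher entropy.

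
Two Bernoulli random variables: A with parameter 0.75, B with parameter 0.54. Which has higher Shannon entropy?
B

For binary distributions, entropy is maximized at p=0.5 and decreases as p moves toward 0 or 1.

H(A) = H(0.75) = 0.8113 bits
H(B) = H(0.54) = 0.9954 bits

Distribution B (p=0.54) is closer to uniform (p=0.5), so it has higher entropy.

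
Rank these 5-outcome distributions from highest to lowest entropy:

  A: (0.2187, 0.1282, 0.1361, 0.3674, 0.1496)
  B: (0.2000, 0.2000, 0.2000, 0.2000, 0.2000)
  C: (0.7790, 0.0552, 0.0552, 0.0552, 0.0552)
B > A > C

Key insight: Entropy is maximized by uniform distributions and minimized by concentrated distributions.

- Uniform distributions have maximum entropy log₂(5) = 2.3219 bits
- The more "peaked" or concentrated a distribution, the lower its entropy

Entropies:
  H(A) = 2.1918 bits
  H(B) = 2.3219 bits
  H(C) = 1.2040 bits

Ranking: B > A > C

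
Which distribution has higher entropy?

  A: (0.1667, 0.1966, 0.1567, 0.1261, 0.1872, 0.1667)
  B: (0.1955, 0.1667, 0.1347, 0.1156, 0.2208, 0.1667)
A

Both distributions are close to uniform, making this a harder comparison.

H(A) = 2.5713 bits
H(B) = 2.5527 bits

The distribution closer to uniform has higher entropy.
Answer: A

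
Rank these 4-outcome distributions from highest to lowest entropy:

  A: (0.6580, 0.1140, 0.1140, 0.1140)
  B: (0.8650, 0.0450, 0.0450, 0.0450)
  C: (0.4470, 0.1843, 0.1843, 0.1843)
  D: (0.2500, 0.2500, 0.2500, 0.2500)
D > C > A > B

Key insight: Entropy is maximized by uniform distributions and minimized by concentrated distributions.

Entropies:
  H(A) = 1.4688 bits
  H(B) = 0.7850 bits
  H(C) = 1.8684 bits
  H(D) = 2.0000 bits

Ranking: D > C > A > B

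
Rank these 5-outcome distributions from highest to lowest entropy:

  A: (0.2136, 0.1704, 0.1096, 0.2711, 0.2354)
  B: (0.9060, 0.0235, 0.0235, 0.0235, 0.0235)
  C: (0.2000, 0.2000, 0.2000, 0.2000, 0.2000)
C > A > B

Key insight: Entropy is maximized by uniform distributions and minimized by concentrated distributions.

- Uniform distributions have maximum entropy log₂(5) = 2.3219 bits
- The more "peaked" or concentrated a distribution, the lower its entropy

Entropies:
  H(A) = 2.2620 bits
  H(B) = 0.6377 bits
  H(C) = 2.3219 bits

Ranking: C > A > B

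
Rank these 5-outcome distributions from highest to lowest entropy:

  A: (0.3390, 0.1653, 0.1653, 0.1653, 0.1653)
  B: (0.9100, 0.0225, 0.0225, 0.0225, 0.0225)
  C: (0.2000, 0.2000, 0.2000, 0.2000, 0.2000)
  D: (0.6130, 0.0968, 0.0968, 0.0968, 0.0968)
C > A > D > B

Key insight: Entropy is maximized by uniform distributions and minimized by concentrated distributions.

Entropies:
  H(A) = 2.2459 bits
  H(B) = 0.6165 bits
  H(C) = 2.3219 bits
  H(D) = 1.7368 bits

Ranking: C > A > D > B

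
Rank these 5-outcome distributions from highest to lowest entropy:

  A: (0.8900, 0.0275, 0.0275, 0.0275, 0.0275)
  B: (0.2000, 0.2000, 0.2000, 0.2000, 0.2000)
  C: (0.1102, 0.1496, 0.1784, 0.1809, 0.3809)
B > C > A

Key insight: Entropy is maximized by uniform distributions and minimized by concentrated distributions.

- Uniform distributions have maximum entropy log₂(5) = 2.3219 bits
- The more "peaked" or concentrated a distribution, the lower its entropy

Entropies:
  H(A) = 0.7199 bits
  H(B) = 2.3219 bits
  H(C) = 2.1809 bits

Ranking: B > C > A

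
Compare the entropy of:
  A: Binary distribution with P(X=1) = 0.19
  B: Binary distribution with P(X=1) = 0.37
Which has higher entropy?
B

For binary distributions, entropy is maximized at p=0.5 and decreases as p moves toward 0 or 1.

H(A) = H(0.19) = 0.7015 bits
H(B) = H(0.37) = 0.9507 bits

Distribution B (p=0.37) is closer to uniform (p=0.5), so it has higher entropy.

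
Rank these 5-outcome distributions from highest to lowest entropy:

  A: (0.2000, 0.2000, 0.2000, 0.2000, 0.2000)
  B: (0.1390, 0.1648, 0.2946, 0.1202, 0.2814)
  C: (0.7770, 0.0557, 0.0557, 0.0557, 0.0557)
A > B > C

Key insight: Entropy is maximized by uniform distributions and minimized by concentrated distributions.

- Uniform distributions have maximum entropy log₂(5) = 2.3219 bits
- The more "peaked" or concentrated a distribution, the lower its entropy

Entropies:
  H(A) = 2.3219 bits
  H(B) = 2.2260 bits
  H(C) = 1.2116 bits

Ranking: A > B > C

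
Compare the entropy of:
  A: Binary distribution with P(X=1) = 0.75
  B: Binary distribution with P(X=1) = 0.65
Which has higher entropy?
B

For binary distributions, entropy is maximized at p=0.5 and decreases as p moves toward 0 or 1.

H(A) = H(0.75) = 0.8113 bits
H(B) = H(0.65) = 0.9341 bits

Distribution B (p=0.65) is closer to uniform (p=0.5), so it has higher entropy.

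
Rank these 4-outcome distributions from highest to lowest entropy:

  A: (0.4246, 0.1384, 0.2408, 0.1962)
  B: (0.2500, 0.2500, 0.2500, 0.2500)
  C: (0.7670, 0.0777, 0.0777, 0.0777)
B > A > C

Key insight: Entropy is maximized by uniform distributions and minimized by concentrated distributions.

- Uniform distributions have maximum entropy log₂(4) = 2.0000 bits
- The more "peaked" or concentrated a distribution, the lower its entropy

Entropies:
  H(A) = 1.8752 bits
  H(B) = 2.0000 bits
  H(C) = 1.1525 bits

Ranking: B > A > C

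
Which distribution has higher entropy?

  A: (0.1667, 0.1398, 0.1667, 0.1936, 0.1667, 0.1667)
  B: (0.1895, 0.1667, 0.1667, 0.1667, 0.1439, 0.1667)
B

Both distributions are close to uniform, making this a harder comparison.

H(A) = 2.5787 bits
H(B) = 2.5804 bits

The distribution closer to uniform has higher entropy.
Answer: B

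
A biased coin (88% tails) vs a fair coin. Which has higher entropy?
Fair coin

The fair coin is uniform (p=0.5), maximizing binary entropy at 1 bit. The biased coin has H(0.88) ≈ 0.529 bits — its outcome is more predictable, so its entropy is lower.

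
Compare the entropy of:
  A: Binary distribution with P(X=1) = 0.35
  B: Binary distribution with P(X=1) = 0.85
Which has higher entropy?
A

For binary distributions, entropy is maximized at p=0.5 and decreases as p moves toward 0 or 1.

H(A) = H(0.35) = 0.9341 bits
H(B) = H(0.85) = 0.6098 bits

Distribution A (p=0.35) is closer to uniform (p=0.5), so it has higher entropy.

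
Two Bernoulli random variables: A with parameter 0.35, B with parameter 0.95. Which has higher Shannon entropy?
A

For binary distributions, entropy is maximized at p=0.5 and decreases as p moves toward 0 or 1.

H(A) = H(0.35) = 0.9341 bits
H(B) = H(0.95) = 0.2864 bits

Distribution A (p=0.35) is closer to uniform (p=0.5), so it has higher entropy.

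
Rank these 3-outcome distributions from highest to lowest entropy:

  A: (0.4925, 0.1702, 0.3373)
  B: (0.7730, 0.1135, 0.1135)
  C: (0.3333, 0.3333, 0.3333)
C > A > B

Key insight: Entropy is maximized by uniform distributions and minimized by concentrated distributions.

- Uniform distributions have maximum entropy log₂(3) = 1.5850 bits
- The more "peaked" or concentrated a distribution, the lower its entropy

Entropies:
  H(A) = 1.4669 bits
  H(B) = 0.9997 bits
  H(C) = 1.5850 bits

Ranking: C > A > B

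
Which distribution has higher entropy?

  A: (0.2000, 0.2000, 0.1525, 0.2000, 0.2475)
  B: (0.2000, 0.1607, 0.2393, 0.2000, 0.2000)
B

Both distributions are close to uniform, making this a harder comparison.

H(A) = 2.3055 bits
H(B) = 2.3107 bits

The distribution closer to uniform has higher entropy.
Answer: B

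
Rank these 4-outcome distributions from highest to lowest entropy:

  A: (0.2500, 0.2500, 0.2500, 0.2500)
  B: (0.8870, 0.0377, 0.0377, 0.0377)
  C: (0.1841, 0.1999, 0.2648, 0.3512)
A > C > B

Key insight: Entropy is maximized by uniform distributions and minimized by concentrated distributions.

- Uniform distributions have maximum entropy log₂(4) = 2.0000 bits
- The more "peaked" or concentrated a distribution, the lower its entropy

Entropies:
  H(A) = 2.0000 bits
  H(B) = 0.6880 bits
  H(C) = 1.9516 bits

Ranking: A > C > B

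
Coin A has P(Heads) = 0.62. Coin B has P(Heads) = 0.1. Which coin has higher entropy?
A

For binary distributions, entropy is maximized at p=0.5 and decreases as p moves toward 0 or 1.

H(A) = H(0.62) = 0.9580 bits
H(B) = H(0.1) = 0.4690 bits

Distribution A (p=0.62) is closer to uniform (p=0.5), so it has higher entropy.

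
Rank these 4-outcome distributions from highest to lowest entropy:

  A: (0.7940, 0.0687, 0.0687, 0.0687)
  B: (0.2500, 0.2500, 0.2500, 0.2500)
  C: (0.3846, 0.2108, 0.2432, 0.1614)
B > C > A

Key insight: Entropy is maximized by uniform distributions and minimized by concentrated distributions.

- Uniform distributions have maximum entropy log₂(4) = 2.0000 bits
- The more "peaked" or concentrated a distribution, the lower its entropy

Entropies:
  H(A) = 1.0603 bits
  H(B) = 2.0000 bits
  H(C) = 1.9244 bits

Ranking: B > C > A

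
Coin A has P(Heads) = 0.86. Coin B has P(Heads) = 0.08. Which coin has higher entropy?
A

For binary distributions, entropy is maximized at p=0.5 and decreases as p moves toward 0 or 1.

H(A) = H(0.86) = 0.5842 bits
H(B) = H(0.08) = 0.4022 bits

Distribution A (p=0.86) is closer to uniform (p=0.5), so it has higher entropy.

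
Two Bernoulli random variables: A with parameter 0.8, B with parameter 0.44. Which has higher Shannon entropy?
B

For binary distributions, entropy is maximized at p=0.5 and decreases as p moves toward 0 or 1.

H(A) = H(0.8) = 0.7219 bits
H(B) = H(0.44) = 0.9896 bits

Distribution B (p=0.44) is closer to uniform (p=0.5), so it has higher entropy.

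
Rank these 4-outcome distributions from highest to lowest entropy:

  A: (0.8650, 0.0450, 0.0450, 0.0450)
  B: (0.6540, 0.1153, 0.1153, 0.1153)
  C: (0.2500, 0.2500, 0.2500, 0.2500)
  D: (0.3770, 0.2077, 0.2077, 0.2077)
C > D > B > A

Key insight: Entropy is maximized by uniform distributions and minimized by concentrated distributions.

Entropies:
  H(A) = 0.7850 bits
  H(B) = 1.4788 bits
  H(C) = 2.0000 bits
  H(D) = 1.9433 bits

Ranking: C > D > B > A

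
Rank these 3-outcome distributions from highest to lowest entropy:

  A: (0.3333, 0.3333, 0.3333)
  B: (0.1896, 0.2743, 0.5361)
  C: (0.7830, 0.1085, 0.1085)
A > B > C

Key insight: Entropy is maximized by uniform distributions and minimized by concentrated distributions.

- Uniform distributions have maximum entropy log₂(3) = 1.5850 bits
- The more "peaked" or concentrated a distribution, the lower its entropy

Entropies:
  H(A) = 1.5850 bits
  H(B) = 1.4489 bits
  H(C) = 0.9717 bits

Ranking: A > B > C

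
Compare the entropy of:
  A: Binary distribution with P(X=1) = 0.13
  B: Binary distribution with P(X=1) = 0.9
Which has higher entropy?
A

For binary distributions, entropy is maximized at p=0.5 and decreases as p moves toward 0 or 1.

H(A) = H(0.13) = 0.5574 bits
H(B) = H(0.9) = 0.4690 bits

Distribution A (p=0.13) is closer to uniform (p=0.5), so it has higher entropy.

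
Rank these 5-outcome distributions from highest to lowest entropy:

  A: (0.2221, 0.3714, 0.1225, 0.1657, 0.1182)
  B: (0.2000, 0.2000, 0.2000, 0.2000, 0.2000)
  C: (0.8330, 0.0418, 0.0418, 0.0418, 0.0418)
B > A > C

Key insight: Entropy is maximized by uniform distributions and minimized by concentrated distributions.

- Uniform distributions have maximum entropy log₂(5) = 2.3219 bits
- The more "peaked" or concentrated a distribution, the lower its entropy

Entropies:
  H(A) = 2.1779 bits
  H(B) = 2.3219 bits
  H(C) = 0.9848 bits

Ranking: B > A > C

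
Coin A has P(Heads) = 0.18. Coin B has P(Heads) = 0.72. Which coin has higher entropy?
B

For binary distributions, entropy is maximized at p=0.5 and decreases as p moves toward 0 or 1.

H(A) = H(0.18) = 0.6801 bits
H(B) = H(0.72) = 0.8555 bits

Distribution B (p=0.72) is closer to uniform (p=0.5), so it has higher entropy.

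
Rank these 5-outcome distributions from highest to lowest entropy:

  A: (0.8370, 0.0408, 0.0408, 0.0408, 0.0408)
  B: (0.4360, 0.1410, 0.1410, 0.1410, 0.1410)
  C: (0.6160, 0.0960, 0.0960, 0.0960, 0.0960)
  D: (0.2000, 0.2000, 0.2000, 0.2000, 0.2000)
D > B > C > A

Key insight: Entropy is maximized by uniform distributions and minimized by concentrated distributions.

Entropies:
  H(A) = 0.9674 bits
  H(B) = 2.1161 bits
  H(C) = 1.7288 bits
  H(D) = 2.3219 bits

Ranking: D > B > C > A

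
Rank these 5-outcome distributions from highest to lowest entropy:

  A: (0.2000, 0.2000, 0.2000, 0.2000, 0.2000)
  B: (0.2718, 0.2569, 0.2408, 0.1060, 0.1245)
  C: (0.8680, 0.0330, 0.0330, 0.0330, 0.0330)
A > B > C

Key insight: Entropy is maximized by uniform distributions and minimized by concentrated distributions.

- Uniform distributions have maximum entropy log₂(5) = 2.3219 bits
- The more "peaked" or concentrated a distribution, the lower its entropy

Entropies:
  H(A) = 2.3219 bits
  H(B) = 2.2266 bits
  H(C) = 0.8269 bits

Ranking: A > B > C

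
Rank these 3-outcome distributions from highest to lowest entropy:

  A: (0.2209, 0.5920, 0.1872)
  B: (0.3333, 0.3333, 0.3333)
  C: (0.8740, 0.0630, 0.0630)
B > A > C

Key insight: Entropy is maximized by uniform distributions and minimized by concentrated distributions.

- Uniform distributions have maximum entropy log₂(3) = 1.5850 bits
- The more "peaked" or concentrated a distribution, the lower its entropy

Entropies:
  H(A) = 1.3815 bits
  H(B) = 1.5850 bits
  H(C) = 0.6724 bits

Ranking: B > A > C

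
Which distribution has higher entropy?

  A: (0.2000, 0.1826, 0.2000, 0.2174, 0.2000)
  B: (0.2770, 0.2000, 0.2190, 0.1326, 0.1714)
A

Both distributions are close to uniform, making this a harder comparison.

H(A) = 2.3197 bits
H(B) = 2.2799 bits

The distribution closer to uniform has higher entropy.
Answer: A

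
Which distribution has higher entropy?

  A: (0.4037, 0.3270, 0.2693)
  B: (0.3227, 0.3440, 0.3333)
B

Both distributions are close to uniform, making this a harder comparison.

H(A) = 1.5653 bits
H(B) = 1.5845 bits

The distribution closer to uniform has higher entropy.
Answer: B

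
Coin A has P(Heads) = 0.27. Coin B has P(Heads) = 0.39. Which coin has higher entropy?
B

For binary distributions, entropy is maximized at p=0.5 and decreases as p moves toward 0 or 1.

H(A) = H(0.27) = 0.8415 bits
H(B) = H(0.39) = 0.9648 bits

Distribution B (p=0.39) is closer to uniform (p=0.5), so it has higher entropy.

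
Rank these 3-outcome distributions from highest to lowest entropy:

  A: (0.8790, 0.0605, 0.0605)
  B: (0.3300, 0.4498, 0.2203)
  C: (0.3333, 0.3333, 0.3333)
C > B > A

Key insight: Entropy is maximized by uniform distributions and minimized by concentrated distributions.

- Uniform distributions have maximum entropy log₂(3) = 1.5850 bits
- The more "peaked" or concentrated a distribution, the lower its entropy

Entropies:
  H(A) = 0.6532 bits
  H(B) = 1.5271 bits
  H(C) = 1.5850 bits

Ranking: C > B > A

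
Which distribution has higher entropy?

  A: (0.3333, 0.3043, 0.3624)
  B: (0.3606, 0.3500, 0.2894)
A

Both distributions are close to uniform, making this a harder comparison.

H(A) = 1.5813 bits
H(B) = 1.5784 bits

The distribution closer to uniform has higher entropy.
Answer: A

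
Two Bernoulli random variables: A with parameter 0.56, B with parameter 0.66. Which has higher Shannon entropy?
A

For binary distributions, entropy is maximized at p=0.5 and decreases as p moves toward 0 or 1.

H(A) = H(0.56) = 0.9896 bits
H(B) = H(0.66) = 0.9248 bits

Distribution A (p=0.56) is closer to uniform (p=0.5), so it has higher entropy.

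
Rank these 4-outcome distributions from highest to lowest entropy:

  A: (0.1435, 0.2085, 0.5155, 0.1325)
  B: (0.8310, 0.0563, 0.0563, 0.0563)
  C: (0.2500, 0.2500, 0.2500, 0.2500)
C > A > B

Key insight: Entropy is maximized by uniform distributions and minimized by concentrated distributions.

- Uniform distributions have maximum entropy log₂(4) = 2.0000 bits
- The more "peaked" or concentrated a distribution, the lower its entropy

Entropies:
  H(A) = 1.7527 bits
  H(B) = 0.9233 bits
  H(C) = 2.0000 bits

Ranking: C > A > B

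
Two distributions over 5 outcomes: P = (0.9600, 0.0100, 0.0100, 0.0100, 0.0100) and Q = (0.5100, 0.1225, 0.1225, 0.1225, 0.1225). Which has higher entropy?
Q

P is highly concentrated on one outcome (96%), making it nearly deterministic. Q spreads its mass more evenly (max 51%). The more spread-out distribution has higher entropy: H(P) ≈ 0.322 bits, H(Q) ≈ 1.980 bits.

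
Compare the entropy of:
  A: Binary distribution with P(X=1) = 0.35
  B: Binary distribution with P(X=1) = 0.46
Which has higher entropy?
B

For binary distributions, entropy is maximized at p=0.5 and decreases as p moves toward 0 or 1.

H(A) = H(0.35) = 0.9341 bits
H(B) = H(0.46) = 0.9954 bits

Distribution B (p=0.46) is closer to uniform (p=0.5), so it has higher entropy.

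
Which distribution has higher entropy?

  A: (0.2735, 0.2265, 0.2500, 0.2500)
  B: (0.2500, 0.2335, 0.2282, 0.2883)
A

Both distributions are close to uniform, making this a harder comparison.

H(A) = 1.9968 bits
H(B) = 1.9937 bits

The distribution closer to uniform has higher entropy.
Answer: A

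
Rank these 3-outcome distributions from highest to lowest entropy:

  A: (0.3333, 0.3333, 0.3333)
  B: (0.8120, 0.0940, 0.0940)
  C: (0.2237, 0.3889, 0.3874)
A > C > B

Key insight: Entropy is maximized by uniform distributions and minimized by concentrated distributions.

- Uniform distributions have maximum entropy log₂(3) = 1.5850 bits
- The more "peaked" or concentrated a distribution, the lower its entropy

Entropies:
  H(A) = 1.5850 bits
  H(B) = 0.8853 bits
  H(C) = 1.5432 bits

Ranking: A > C > B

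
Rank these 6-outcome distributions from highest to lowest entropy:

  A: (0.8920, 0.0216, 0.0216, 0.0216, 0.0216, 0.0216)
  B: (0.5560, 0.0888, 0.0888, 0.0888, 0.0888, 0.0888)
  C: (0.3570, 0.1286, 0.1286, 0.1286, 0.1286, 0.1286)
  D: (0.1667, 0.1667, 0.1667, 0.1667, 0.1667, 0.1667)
D > C > B > A

Key insight: Entropy is maximized by uniform distributions and minimized by concentrated distributions.

Entropies:
  H(A) = 0.7446 bits
  H(B) = 2.0219 bits
  H(C) = 2.4332 bits
  H(D) = 2.5850 bits

Ranking: D > C > B > A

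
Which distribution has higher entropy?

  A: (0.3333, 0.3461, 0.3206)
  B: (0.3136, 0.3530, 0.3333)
A

Both distributions are close to uniform, making this a harder comparison.

H(A) = 1.5843 bits
H(B) = 1.5833 bits

The distribution closer to uniform has higher entropy.
Answer: A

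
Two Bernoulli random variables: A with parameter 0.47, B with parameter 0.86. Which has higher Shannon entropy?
A

For binary distributions, entropy is maximized at p=0.5 and decreases as p moves toward 0 or 1.

H(A) = H(0.47) = 0.9974 bits
H(B) = H(0.86) = 0.5842 bits

Distribution A (p=0.47) is closer to uniform (p=0.5), so it has higher entropy.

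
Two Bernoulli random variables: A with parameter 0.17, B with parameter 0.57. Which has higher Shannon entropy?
B

For binary distributions, entropy is maximized at p=0.5 and decreases as p moves toward 0 or 1.

H(A) = H(0.17) = 0.6577 bits
H(B) = H(0.57) = 0.9858 bits

Distribution B (p=0.57) is closer to uniform (p=0.5), so it has higher entropy.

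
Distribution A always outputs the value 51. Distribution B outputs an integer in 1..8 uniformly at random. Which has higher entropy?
B

A is deterministic, so H(A) = 0. B is uniform over 8 outcomes, so H(B) = log₂(8) = 3.000 bits. Any distribution with genuine randomness has higher entropy than a deterministic one.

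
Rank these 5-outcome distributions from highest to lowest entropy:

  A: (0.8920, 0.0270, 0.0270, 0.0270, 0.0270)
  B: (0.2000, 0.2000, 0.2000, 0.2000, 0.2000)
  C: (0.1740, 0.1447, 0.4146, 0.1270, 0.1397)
B > C > A

Key insight: Entropy is maximized by uniform distributions and minimized by concentrated distributions.

- Uniform distributions have maximum entropy log₂(5) = 2.3219 bits
- The more "peaked" or concentrated a distribution, the lower its entropy

Entropies:
  H(A) = 0.7099 bits
  H(B) = 2.3219 bits
  H(C) = 2.1440 bits

Ranking: B > C > A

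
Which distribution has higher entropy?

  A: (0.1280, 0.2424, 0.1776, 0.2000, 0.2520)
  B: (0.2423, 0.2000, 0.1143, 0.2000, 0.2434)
A

Both distributions are close to uniform, making this a harder comparison.

H(A) = 2.2835 bits
H(B) = 2.2782 bits

The distribution closer to uniform has higher entropy.
Answer: A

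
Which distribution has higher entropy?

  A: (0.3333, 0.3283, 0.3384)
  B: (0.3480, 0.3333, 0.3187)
A

Both distributions are close to uniform, making this a harder comparison.

H(A) = 1.5849 bits
H(B) = 1.5840 bits

The distribution closer to uniform has higher entropy.
Answer: A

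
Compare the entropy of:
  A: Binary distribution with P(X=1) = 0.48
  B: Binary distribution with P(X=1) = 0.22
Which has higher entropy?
A

For binary distributions, entropy is maximized at p=0.5 and decreases as p moves toward 0 or 1.

H(A) = H(0.48) = 0.9988 bits
H(B) = H(0.22) = 0.7602 bits

Distribution A (p=0.48) is closer to uniform (p=0.5), so it has higher entropy.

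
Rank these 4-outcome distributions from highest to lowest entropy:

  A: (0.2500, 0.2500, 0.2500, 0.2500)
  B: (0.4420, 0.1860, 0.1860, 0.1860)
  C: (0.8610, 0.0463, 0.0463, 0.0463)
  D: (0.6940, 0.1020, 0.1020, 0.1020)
A > B > D > C

Key insight: Entropy is maximized by uniform distributions and minimized by concentrated distributions.

Entropies:
  H(A) = 2.0000 bits
  H(B) = 1.8747 bits
  H(C) = 0.8019 bits
  H(D) = 1.3735 bits

Ranking: A > B > D > C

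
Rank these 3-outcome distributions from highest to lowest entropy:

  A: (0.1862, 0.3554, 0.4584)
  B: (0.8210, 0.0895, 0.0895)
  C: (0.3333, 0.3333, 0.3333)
C > A > B

Key insight: Entropy is maximized by uniform distributions and minimized by concentrated distributions.

- Uniform distributions have maximum entropy log₂(3) = 1.5850 bits
- The more "peaked" or concentrated a distribution, the lower its entropy

Entropies:
  H(A) = 1.4978 bits
  H(B) = 0.8569 bits
  H(C) = 1.5850 bits

Ranking: C > A > B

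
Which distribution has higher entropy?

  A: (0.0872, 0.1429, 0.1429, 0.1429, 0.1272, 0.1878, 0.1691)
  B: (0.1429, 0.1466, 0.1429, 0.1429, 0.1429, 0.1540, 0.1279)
B

Both distributions are close to uniform, making this a harder comparison.

H(A) = 2.7753 bits
H(B) = 2.8055 bits

The distribution closer to uniform has higher entropy.
Answer: B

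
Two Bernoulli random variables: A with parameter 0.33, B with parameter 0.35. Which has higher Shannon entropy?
B

For binary distributions, entropy is maximized at p=0.5 and decreases as p moves toward 0 or 1.

H(A) = H(0.33) = 0.9149 bits
H(B) = H(0.35) = 0.9341 bits

Distribution B (p=0.35) is closer to uniform (p=0.5), so it has higher entropy.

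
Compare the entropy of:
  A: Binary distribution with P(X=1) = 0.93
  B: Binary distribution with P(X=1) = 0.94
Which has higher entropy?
A

For binary distributions, entropy is maximized at p=0.5 and decreases as p moves toward 0 or 1.

H(A) = H(0.93) = 0.3659 bits
H(B) = H(0.94) = 0.3274 bits

Distribution A (p=0.93) is closer to uniform (p=0.5), so it has higher entropy.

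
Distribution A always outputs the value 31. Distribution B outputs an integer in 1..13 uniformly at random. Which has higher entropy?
B

A is deterministic, so H(A) = 0. B is uniform over 13 outcomes, so H(B) = log₂(13) = 3.700 bits. Any distribution with genuine randomness has higher entropy than a deterministic one.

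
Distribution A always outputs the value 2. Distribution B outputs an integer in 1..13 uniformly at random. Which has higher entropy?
B

A is deterministic, so H(A) = 0. B is uniform over 13 outcomes, so H(B) = log₂(13) = 3.700 bits. Any distribution with genuine randomness has higher entropy than a deterministic one.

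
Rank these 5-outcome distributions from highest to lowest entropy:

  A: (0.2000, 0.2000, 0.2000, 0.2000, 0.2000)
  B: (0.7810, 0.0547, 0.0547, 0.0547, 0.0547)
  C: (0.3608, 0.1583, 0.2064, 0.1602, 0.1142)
A > C > B

Key insight: Entropy is maximized by uniform distributions and minimized by concentrated distributions.

- Uniform distributions have maximum entropy log₂(5) = 2.3219 bits
- The more "peaked" or concentrated a distribution, the lower its entropy

Entropies:
  H(A) = 2.3219 bits
  H(B) = 1.1963 bits
  H(C) = 2.2023 bits

Ranking: A > C > B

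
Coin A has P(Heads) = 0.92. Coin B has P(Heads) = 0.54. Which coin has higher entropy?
B

For binary distributions, entropy is maximized at p=0.5 and decreases as p moves toward 0 or 1.

H(A) = H(0.92) = 0.4022 bits
H(B) = H(0.54) = 0.9954 bits

Distribution B (p=0.54) is closer to uniform (p=0.5), so it has higher entropy.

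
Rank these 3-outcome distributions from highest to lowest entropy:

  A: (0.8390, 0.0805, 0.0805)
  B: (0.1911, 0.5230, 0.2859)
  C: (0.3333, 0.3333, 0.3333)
C > B > A

Key insight: Entropy is maximized by uniform distributions and minimized by concentrated distributions.

- Uniform distributions have maximum entropy log₂(3) = 1.5850 bits
- The more "peaked" or concentrated a distribution, the lower its entropy

Entropies:
  H(A) = 0.7977 bits
  H(B) = 1.4617 bits
  H(C) = 1.5850 bits

Ranking: C > B > A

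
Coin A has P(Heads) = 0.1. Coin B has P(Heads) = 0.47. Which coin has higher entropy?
B

For binary distributions, entropy is maximized at p=0.5 and decreases as p moves toward 0 or 1.

H(A) = H(0.1) = 0.4690 bits
H(B) = H(0.47) = 0.9974 bits

Distribution B (p=0.47) is closer to uniform (p=0.5), so it has higher entropy.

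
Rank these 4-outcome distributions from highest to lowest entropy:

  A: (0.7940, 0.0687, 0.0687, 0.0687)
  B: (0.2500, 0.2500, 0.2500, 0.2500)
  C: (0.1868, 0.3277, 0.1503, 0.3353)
B > C > A

Key insight: Entropy is maximized by uniform distributions and minimized by concentrated distributions.

- Uniform distributions have maximum entropy log₂(4) = 2.0000 bits
- The more "peaked" or concentrated a distribution, the lower its entropy

Entropies:
  H(A) = 1.0603 bits
  H(B) = 2.0000 bits
  H(C) = 1.9191 bits

Ranking: B > C > A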